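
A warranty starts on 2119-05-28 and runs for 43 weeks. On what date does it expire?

Advancing 43 weeks = 301 days from May 28, 2119.
May has 31 days, so 31 − 28 = 3 days remain after May 28, 2119; 301 − 3 = 298 left.
June 2119 has 30 days: 298 − 30 = 268 left.
July 2119 has 31 days: 268 − 31 = 237 left.
August 2119 has 31 days: 237 − 31 = 206 left.
September 2119 has 30 days: 206 − 30 = 176 left.
October 2119 has 31 days: 176 − 31 = 145 left.
November 2119 has 30 days: 145 − 30 = 115 left.
December 2119 has 31 days: 115 − 31 = 84 left.
January 2120 has 31 days: 84 − 31 = 53 left.
February 2120 has 29 days (2120 is a leap year): 53 − 29 = 24 left.
24 days into March 2120 → March 24, 2120.

March 24, 2120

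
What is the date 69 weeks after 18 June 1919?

Advancing 69 weeks = 483 days from June 18, 1919.
June has 30 days, so 30 − 18 = 12 days remain after June 18, 1919; 483 − 12 = 471 left.
July 1919 has 31 days: 471 − 31 = 440 left.
August 1919 has 31 days: 440 − 31 = 409 left.
September 1919 has 30 days: 409 − 30 = 379 left.
October 1919 has 31 days: 379 − 31 = 348 left.
November 1919 has 30 days: 348 − 30 = 318 left.
December 1919 has 31 days: 318 − 31 = 287 left.
January 1920 has 31 days: 287 − 31 = 256 left.
February 1920 has 29 days (1920 is a leap year): 256 − 29 = 227 left.
March 1920 has 31 days: 227 − 31 = 196 left.
April 1920 has 30 days: 196 − 30 = 166 left.
May 1920 has 31 days: 166 − 31 = 135 left.
June 1920 has 30 days: 135 − 30 = 105 left.
July 1920 has 31 days: 105 − 31 = 74 left.
August 1920 has 31 days: 74 − 31 = 43 left.
September 1920 has 30 days: 43 − 30 = 13 left.
13 days into October 1920 → October 13, 1920.

October 13, 1920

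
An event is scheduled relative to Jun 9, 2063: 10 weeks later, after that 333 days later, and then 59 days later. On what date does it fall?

Advancing 10 weeks (= 70 days) from June 9, 2063:
June has 30 days, so 30 − 9 = 21 days remain after June 9, 2063; 70 − 21 = 49 left.
July 2063 has 31 days: 49 − 31 = 18 left.
18 days into August 2063 → August 18, 2063.
Adding 333 days from August 18, 2063:
August has 31 days, so 31 − 18 = 13 days remain after August 18, 2063; 333 − 13 = 320 left.
September 2063 has 30 days: 320 − 30 = 290 left.
October 2063 has 31 days: 290 − 31 = 259 left.
November 2063 has 30 days: 259 − 30 = 229 left.
December 2063 has 31 days: 229 − 31 = 198 left.
January 2064 has 31 days: 198 − 31 = 167 left.
February 2064 has 29 days (2064 is a leap year): 167 − 29 = 138 left.
March 2064 has 31 days: 138 − 31 = 107 left.
April 2064 has 30 days: 107 − 30 = 77 left.
May 2064 has 31 days: 77 − 31 = 46 left.
June 2064 has 30 days: 46 − 30 = 16 left.
16 days into July 2064 → July 16, 2064.
Advancing 59 days from July 16, 2064:
July has 31 days, so 31 − 16 = 15 days remain after July 16, 2064; 59 − 15 = 44 left.
August 2064 has 31 days: 44 − 31 = 13 left.
13 days into September 2064 → September 13, 2064.

September 13, 2064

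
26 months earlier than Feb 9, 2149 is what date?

December 9, 2146

Going back 26 months from February 9, 2149.
month 2 − 26 = -24, which is month 12 of year 2146 → December 2146.
Day 9 is valid in December, giving December 9, 2146.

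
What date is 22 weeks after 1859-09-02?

February 3, 1860

Adding 22 weeks = 154 days from September 2, 1859.
September has 30 days, so 30 − 2 = 28 days remain after September 2, 1859; 154 − 28 = 126 left.
October 1859 has 31 days: 126 − 31 = 95 left.
November 1859 has 30 days: 95 − 30 = 65 left.
December 1859 has 31 days: 65 − 31 = 34 left.
January 1860 has 31 days: 34 − 31 = 3 left.
3 days into February 1860 → February 3, 1860.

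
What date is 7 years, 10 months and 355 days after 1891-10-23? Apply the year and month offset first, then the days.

August 13, 1900

Adding 7 years, 10 months and 355 days from October 23, 1891: first the month/year part, then the days.
+7 years → 1898; month 10 + 10 = 20, which is month 8 of year 1899 → August 1899.
Day 23 is valid in August, giving August 23, 1899.
Now add 355 days from August 23, 1899.
August has 31 days, so 31 − 23 = 8 days remain after August 23, 1899; 355 − 8 = 347 left.
September 1899 has 30 days: 347 − 30 = 317 left.
October 1899 has 31 days: 317 − 31 = 286 left.
November 1899 has 30 days: 286 − 30 = 256 left.
December 1899 has 31 days: 256 − 31 = 225 left.
January 1900 has 31 days: 225 − 31 = 194 left.
February 1900 has 28 days (1900 is not a leap year (divisible by 100 but not 400)): 194 − 28 = 166 left.
March 1900 has 31 days: 166 − 31 = 135 left.
April 1900 has 30 days: 135 − 30 = 105 left.
May 1900 has 31 days: 105 − 31 = 74 left.
June 1900 has 30 days: 74 − 30 = 44 left.
July 1900 has 31 days: 44 − 31 = 13 left.
13 days into August 1900 → August 13, 1900.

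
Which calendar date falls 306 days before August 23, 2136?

October 22, 2135

Counting back 306 days from August 23, 2136.
Going back 23 days from August 23, 2136 reaches the end of the previous month; 306 − 23 = 283 left.
July 2136 has 31 days: 283 − 31 = 252 left.
June 2136 has 30 days: 252 − 30 = 222 left.
May 2136 has 31 days: 222 − 31 = 191 left.
April 2136 has 30 days: 191 − 30 = 161 left.
March 2136 has 31 days: 161 − 31 = 130 left.
February 2136 has 29 days (2136 is a leap year): 130 − 29 = 101 left.
January 2136 has 31 days: 101 − 31 = 70 left.
December 2135 has 31 days: 70 − 31 = 39 left.
November 2135 has 30 days: 39 − 30 = 9 left.
October 2135 has 31 days; 31 − 9 = 22 → October 22, 2135.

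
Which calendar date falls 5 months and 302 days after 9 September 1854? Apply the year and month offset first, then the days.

Advancing 5 months and 302 days from September 9, 1854: first the month/year part, then the days.
month 9 + 5 = 14, which is month 2 of year 1855 → February 1855.
Day 9 is valid in February, giving February 9, 1855.
Now add 302 days from February 9, 1855.
February has 28 days, so 28 − 9 = 19 days remain after February 9, 1855; 302 − 19 = 283 left.
March 1855 has 31 days: 283 − 31 = 252 left.
April 1855 has 30 days: 252 − 30 = 222 left.
May 1855 has 31 days: 222 − 31 = 191 left.
June 1855 has 30 days: 191 − 30 = 161 left.
July 1855 has 31 days: 161 − 31 = 130 left.
August 1855 has 31 days: 130 − 31 = 99 left.
September 1855 has 30 days: 99 − 30 = 69 left.
October 1855 has 31 days: 69 − 31 = 38 left.
November 1855 has 30 days: 38 − 30 = 8 left.
8 days into December 1855 → December 8, 1855.

December 8, 1855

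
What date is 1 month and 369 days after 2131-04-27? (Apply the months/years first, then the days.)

Advancing 1 month and 369 days from April 27, 2131: first the month/year part, then the days.
month 4 + 1 = 5 → May 2131.
Day 27 is valid in May, giving May 27, 2131.
Now add 369 days from May 27, 2131.
May has 31 days, so 31 − 27 = 4 days remain after May 27, 2131; 369 − 4 = 365 left.
June 2131 has 30 days: 365 − 30 = 335 left.
July 2131 has 31 days: 335 − 31 = 304 left.
August 2131 has 31 days: 304 − 31 = 273 left.
September 2131 has 30 days: 273 − 30 = 243 left.
October 2131 has 31 days: 243 − 31 = 212 left.
November 2131 has 30 days: 212 − 30 = 182 left.
December 2131 has 31 days: 182 − 31 = 151 left.
January 2132 has 31 days: 151 − 31 = 120 left.
February 2132 has 29 days (2132 is a leap year): 120 − 29 = 91 left.
March 2132 has 31 days: 91 − 31 = 60 left.
April 2132 has 30 days: 60 − 30 = 30 left.
30 days into May 2132 → May 30, 2132.

May 30, 2132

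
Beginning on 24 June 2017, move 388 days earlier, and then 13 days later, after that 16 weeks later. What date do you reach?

October 4, 2016

Counting back 388 days from June 24, 2017:
Going back 24 days from June 24, 2017 reaches the end of the previous month; 388 − 24 = 364 left.
May 2017 has 31 days: 364 − 31 = 333 left.
April 2017 has 30 days: 333 − 30 = 303 left.
March 2017 has 31 days: 303 − 31 = 272 left.
February 2017 has 28 days (2017 is not a leap year): 272 − 28 = 244 left.
January 2017 has 31 days: 244 − 31 = 213 left.
December 2016 has 31 days: 213 − 31 = 182 left.
November 2016 has 30 days: 182 − 30 = 152 left.
October 2016 has 31 days: 152 − 31 = 121 left.
September 2016 has 30 days: 121 − 30 = 91 left.
August 2016 has 31 days: 91 − 31 = 60 left.
July 2016 has 31 days: 60 − 31 = 29 left.
June 2016 has 30 days; 30 − 29 = 1 → June 1, 2016.
Counting forward 13 days from June 1, 2016:
June has 30 days; 1 + 13 = 14, still in June.
Advancing 16 weeks (= 112 days) from June 14, 2016:
June has 30 days, so 30 − 14 = 16 days remain after June 14, 2016; 112 − 16 = 96 left.
July 2016 has 31 days: 96 − 31 = 65 left.
August 2016 has 31 days: 65 − 31 = 34 left.
September 2016 has 30 days: 34 − 30 = 4 left.
4 days into October 2016 → October 4, 2016.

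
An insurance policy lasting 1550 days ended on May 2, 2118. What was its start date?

Counting back 1550 days from May 2, 2118.
Going back 2 days from May 2, 2118 reaches the end of the previous month; 1550 − 2 = 1548 left.
April 2118 has 30 days: 1548 − 30 = 1518 left.
March 2118 has 31 days: 1518 − 31 = 1487 left.
February 2118 has 28 days (2118 is not a leap year): 1487 − 28 = 1459 left.
January 2118 has 31 days: 1459 − 31 = 1428 left.
December 2117 has 31 days: 1428 − 31 = 1397 left.
November 2117 has 30 days: 1397 − 30 = 1367 left.
October 2117 has 31 days: 1367 − 31 = 1336 left.
September 2117 has 30 days: 1336 − 30 = 1306 left.
August 2117 has 31 days: 1306 − 31 = 1275 left.
July 2117 has 31 days: 1275 − 31 = 1244 left.
June 2117 has 30 days: 1244 − 30 = 1214 left.
May 2117 has 31 days: 1214 − 31 = 1183 left.
April 2117 has 30 days: 1183 − 30 = 1153 left.
March 2117 has 31 days: 1153 − 31 = 1122 left.
February 2117 has 28 days (2117 is not a leap year): 1122 − 28 = 1094 left.
January 2117 has 31 days: 1094 − 31 = 1063 left.
December 2116 has 31 days: 1063 − 31 = 1032 left.
November 2116 has 30 days: 1032 − 30 = 1002 left.
October 2116 has 31 days: 1002 − 31 = 971 left.
September 2116 has 30 days: 971 − 30 = 941 left.
August 2116 has 31 days: 941 − 31 = 910 left.
July 2116 has 31 days: 910 − 31 = 879 left.
June 2116 has 30 days: 879 − 30 = 849 left.
May 2116 has 31 days: 849 − 31 = 818 left.
April 2116 has 30 days: 818 − 30 = 788 left.
March 2116 has 31 days: 788 − 31 = 757 left.
February 2116 has 29 days (2116 is a leap year): 757 − 29 = 728 left.
January 2116 has 31 days: 728 − 31 = 697 left.
December 2115 has 31 days: 697 − 31 = 666 left.
November 2115 has 30 days: 666 − 30 = 636 left.
October 2115 has 31 days: 636 − 31 = 605 left.
September 2115 has 30 days: 605 − 30 = 575 left.
August 2115 has 31 days: 575 − 31 = 544 left.
July 2115 has 31 days: 544 − 31 = 513 left.
June 2115 has 30 days: 513 − 30 = 483 left.
May 2115 has 31 days: 483 − 31 = 452 left.
April 2115 has 30 days: 452 − 30 = 422 left.
March 2115 has 31 days: 422 − 31 = 391 left.
February 2115 has 28 days (2115 is not a leap year): 391 − 28 = 363 left.
January 2115 has 31 days: 363 − 31 = 332 left.
December 2114 has 31 days: 332 − 31 = 301 left.
November 2114 has 30 days: 301 − 30 = 271 left.
October 2114 has 31 days: 271 − 31 = 240 left.
September 2114 has 30 days: 240 − 30 = 210 left.
August 2114 has 31 days: 210 − 31 = 179 left.
July 2114 has 31 days: 179 − 31 = 148 left.
June 2114 has 30 days: 148 − 30 = 118 left.
May 2114 has 31 days: 118 − 31 = 87 left.
April 2114 has 30 days: 87 − 30 = 57 left.
March 2114 has 31 days: 57 − 31 = 26 left.
February 2114 has 28 days; 28 − 26 = 2 → February 2, 2114.

February 2, 2114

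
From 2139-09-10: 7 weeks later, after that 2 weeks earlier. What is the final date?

Advancing 7 weeks (= 49 days) from September 10, 2139:
September has 30 days, so 30 − 10 = 20 days remain after September 10, 2139; 49 − 20 = 29 left.
29 days into October 2139 → October 29, 2139.
Counting back 2 weeks (= 14 days) from October 29, 2139:
29 − 14 = 15, still in October 2139.

October 15, 2139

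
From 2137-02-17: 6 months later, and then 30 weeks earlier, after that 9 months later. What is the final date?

Counting forward 6 months from February 17, 2137:
month 2 + 6 = 8 → August 2137.
Day 17 is valid in August, giving August 17, 2137.
Counting back 30 weeks (= 210 days) from August 17, 2137:
Going back 17 days from August 17, 2137 reaches the end of the previous month; 210 − 17 = 193 left.
July 2137 has 31 days: 193 − 31 = 162 left.
June 2137 has 30 days: 162 − 30 = 132 left.
May 2137 has 31 days: 132 − 31 = 101 left.
April 2137 has 30 days: 101 − 30 = 71 left.
March 2137 has 31 days: 71 − 31 = 40 left.
February 2137 has 28 days (2137 is not a leap year): 40 − 28 = 12 left.
January 2137 has 31 days; 31 − 12 = 19 → January 19, 2137.
Adding 9 months from January 19, 2137:
month 1 + 9 = 10 → October 2137.
Day 19 is valid in October, giving October 19, 2137.

October 19, 2137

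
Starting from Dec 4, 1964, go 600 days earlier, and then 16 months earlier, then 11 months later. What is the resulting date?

November 14, 1962

Counting back 600 days from December 4, 1964:
Going back 4 days from December 4, 1964 reaches the end of the previous month; 600 − 4 = 596 left.
November 1964 has 30 days: 596 − 30 = 566 left.
October 1964 has 31 days: 566 − 31 = 535 left.
September 1964 has 30 days: 535 − 30 = 505 left.
August 1964 has 31 days: 505 − 31 = 474 left.
July 1964 has 31 days: 474 − 31 = 443 left.
June 1964 has 30 days: 443 − 30 = 413 left.
May 1964 has 31 days: 413 − 31 = 382 left.
April 1964 has 30 days: 382 − 30 = 352 left.
March 1964 has 31 days: 352 − 31 = 321 left.
February 1964 has 29 days (1964 is a leap year): 321 − 29 = 292 left.
January 1964 has 31 days: 292 − 31 = 261 left.
December 1963 has 31 days: 261 − 31 = 230 left.
November 1963 has 30 days: 230 − 30 = 200 left.
October 1963 has 31 days: 200 − 31 = 169 left.
September 1963 has 30 days: 169 − 30 = 139 left.
August 1963 has 31 days: 139 − 31 = 108 left.
July 1963 has 31 days: 108 − 31 = 77 left.
June 1963 has 30 days: 77 − 30 = 47 left.
May 1963 has 31 days: 47 − 31 = 16 left.
April 1963 has 30 days; 30 − 16 = 14 → April 14, 1963.
Subtracting 16 months from April 14, 1963:
month 4 − 16 = -12, which is month 12 of year 1961 → December 1961.
Day 14 is valid in December, giving December 14, 1961.
Adding 11 months from December 14, 1961:
month 12 + 11 = 23, which is month 11 of year 1962 → November 1962.
Day 14 is valid in November, giving November 14, 1962.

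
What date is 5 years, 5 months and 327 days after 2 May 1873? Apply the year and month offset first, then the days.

Adding 5 years, 5 months and 327 days from May 2, 1873: first the month/year part, then the days.
+5 years → 1878; month 5 + 5 = 10 → October 1878.
Day 2 is valid in October, giving October 2, 1878.
Now add 327 days from October 2, 1878.
October has 31 days, so 31 − 2 = 29 days remain after October 2, 1878; 327 − 29 = 298 left.
November 1878 has 30 days: 298 − 30 = 268 left.
December 1878 has 31 days: 268 − 31 = 237 left.
January 1879 has 31 days: 237 − 31 = 206 left.
February 1879 has 28 days (1879 is not a leap year): 206 − 28 = 178 left.
March 1879 has 31 days: 178 − 31 = 147 left.
April 1879 has 30 days: 147 − 30 = 117 left.
May 1879 has 31 days: 117 − 31 = 86 left.
June 1879 has 30 days: 86 − 30 = 56 left.
July 1879 has 31 days: 56 − 31 = 25 left.
25 days into August 1879 → August 25, 1879.

August 25, 1879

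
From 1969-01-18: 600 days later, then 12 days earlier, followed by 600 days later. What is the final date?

April 20, 1972

Advancing 600 days from January 18, 1969:
January has 31 days, so 31 − 18 = 13 days remain after January 18, 1969; 600 − 13 = 587 left.
February 1969 has 28 days (1969 is not a leap year): 587 − 28 = 559 left.
March 1969 has 31 days: 559 − 31 = 528 left.
April 1969 has 30 days: 528 − 30 = 498 left.
May 1969 has 31 days: 498 − 31 = 467 left.
June 1969 has 30 days: 467 − 30 = 437 left.
July 1969 has 31 days: 437 − 31 = 406 left.
August 1969 has 31 days: 406 − 31 = 375 left.
September 1969 has 30 days: 375 − 30 = 345 left.
October 1969 has 31 days: 345 − 31 = 314 left.
November 1969 has 30 days: 314 − 30 = 284 left.
December 1969 has 31 days: 284 − 31 = 253 left.
January 1970 has 31 days: 253 − 31 = 222 left.
February 1970 has 28 days (1970 is not a leap year): 222 − 28 = 194 left.
March 1970 has 31 days: 194 − 31 = 163 left.
April 1970 has 30 days: 163 − 30 = 133 left.
May 1970 has 31 days: 133 − 31 = 102 left.
June 1970 has 30 days: 102 − 30 = 72 left.
July 1970 has 31 days: 72 − 31 = 41 left.
August 1970 has 31 days: 41 − 31 = 10 left.
10 days into September 1970 → September 10, 1970.
Counting back 12 days from September 10, 1970:
Going back 10 days from September 10, 1970 reaches the end of the previous month; 12 − 10 = 2 left.
August 1970 has 31 days; 31 − 2 = 29 → August 29, 1970.
Advancing 600 days from August 29, 1970:
August has 31 days, so 31 − 29 = 2 days remain after August 29, 1970; 600 − 2 = 598 left.
September 1970 has 30 days: 598 − 30 = 568 left.
October 1970 has 31 days: 568 − 31 = 537 left.
November 1970 has 30 days: 537 − 30 = 507 left.
December 1970 has 31 days: 507 − 31 = 476 left.
January 1971 has 31 days: 476 − 31 = 445 left.
February 1971 has 28 days (1971 is not a leap year): 445 − 28 = 417 left.
March 1971 has 31 days: 417 − 31 = 386 left.
April 1971 has 30 days: 386 − 30 = 356 left.
May 1971 has 31 days: 356 − 31 = 325 left.
June 1971 has 30 days: 325 − 30 = 295 left.
July 1971 has 31 days: 295 − 31 = 264 left.
August 1971 has 31 days: 264 − 31 = 233 left.
September 1971 has 30 days: 233 − 30 = 203 left.
October 1971 has 31 days: 203 − 31 = 172 left.
November 1971 has 30 days: 172 − 30 = 142 left.
December 1971 has 31 days: 142 − 31 = 111 left.
January 1972 has 31 days: 111 − 31 = 80 left.
February 1972 has 29 days (1972 is a leap year): 80 − 29 = 51 left.
March 1972 has 31 days: 51 − 31 = 20 left.
20 days into April 1972 → April 20, 1972.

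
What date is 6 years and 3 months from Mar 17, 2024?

Counting forward 6 years and 3 months from March 17, 2024.
+6 years → 2030; month 3 + 3 = 6 → June 2030.
Day 17 is valid in June, giving June 17, 2030.

June 17, 2030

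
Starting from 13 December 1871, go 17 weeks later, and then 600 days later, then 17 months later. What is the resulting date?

May 1, 1875

Adding 17 weeks (= 119 days) from December 13, 1871:
December has 31 days, so 31 − 13 = 18 days remain after December 13, 1871; 119 − 18 = 101 left.
January 1872 has 31 days: 101 − 31 = 70 left.
February 1872 has 29 days (1872 is a leap year): 70 − 29 = 41 left.
March 1872 has 31 days: 41 − 31 = 10 left.
10 days into April 1872 → April 10, 1872.
Counting forward 600 days from April 10, 1872:
April has 30 days, so 30 − 10 = 20 days remain after April 10, 1872; 600 − 20 = 580 left.
May 1872 has 31 days: 580 − 31 = 549 left.
June 1872 has 30 days: 549 − 30 = 519 left.
July 1872 has 31 days: 519 − 31 = 488 left.
August 1872 has 31 days: 488 − 31 = 457 left.
September 1872 has 30 days: 457 − 30 = 427 left.
October 1872 has 31 days: 427 − 31 = 396 left.
November 1872 has 30 days: 396 − 30 = 366 left.
December 1872 has 31 days: 366 − 31 = 335 left.
January 1873 has 31 days: 335 − 31 = 304 left.
February 1873 has 28 days (1873 is not a leap year): 304 − 28 = 276 left.
March 1873 has 31 days: 276 − 31 = 245 left.
April 1873 has 30 days: 245 − 30 = 215 left.
May 1873 has 31 days: 215 − 31 = 184 left.
June 1873 has 30 days: 184 − 30 = 154 left.
July 1873 has 31 days: 154 − 31 = 123 left.
August 1873 has 31 days: 123 − 31 = 92 left.
September 1873 has 30 days: 92 − 30 = 62 left.
October 1873 has 31 days: 62 − 31 = 31 left.
November 1873 has 30 days: 31 − 30 = 1 left.
1 day into December 1873 → December 1, 1873.
Counting forward 17 months from December 1, 1873:
month 12 + 17 = 29, which is month 5 of year 1875 → May 1875.
Day 1 is valid in May, giving May 1, 1875.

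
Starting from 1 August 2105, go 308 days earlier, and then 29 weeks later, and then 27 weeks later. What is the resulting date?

October 24, 2105

Subtracting 308 days from August 1, 2105:
Going back 1 day from August 1, 2105 reaches the end of the previous month; 308 − 1 = 307 left.
July 2105 has 31 days: 307 − 31 = 276 left.
June 2105 has 30 days: 276 − 30 = 246 left.
May 2105 has 31 days: 246 − 31 = 215 left.
April 2105 has 30 days: 215 − 30 = 185 left.
March 2105 has 31 days: 185 − 31 = 154 left.
February 2105 has 28 days (2105 is not a leap year): 154 − 28 = 126 left.
January 2105 has 31 days: 126 − 31 = 95 left.
December 2104 has 31 days: 95 − 31 = 64 left.
November 2104 has 30 days: 64 − 30 = 34 left.
October 2104 has 31 days: 34 − 31 = 3 left.
September 2104 has 30 days; 30 − 3 = 27 → September 27, 2104.
Adding 29 weeks (= 203 days) from September 27, 2104:
September has 30 days, so 30 − 27 = 3 days remain after September 27, 2104; 203 − 3 = 200 left.
October 2104 has 31 days: 200 − 31 = 169 left.
November 2104 has 30 days: 169 − 30 = 139 left.
December 2104 has 31 days: 139 − 31 = 108 left.
January 2105 has 31 days: 108 − 31 = 77 left.
February 2105 has 28 days (2105 is not a leap year): 77 − 28 = 49 left.
March 2105 has 31 days: 49 − 31 = 18 left.
18 days into April 2105 → April 18, 2105.
Adding 27 weeks (= 189 days) from April 18, 2105:
April has 30 days, so 30 − 18 = 12 days remain after April 18, 2105; 189 − 12 = 177 left.
May 2105 has 31 days: 177 − 31 = 146 left.
June 2105 has 30 days: 146 − 30 = 116 left.
July 2105 has 31 days: 116 − 31 = 85 left.
August 2105 has 31 days: 85 − 31 = 54 left.
September 2105 has 30 days: 54 − 30 = 24 left.
24 days into October 2105 → October 24, 2105.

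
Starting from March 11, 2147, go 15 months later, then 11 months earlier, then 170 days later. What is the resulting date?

December 28, 2147

Counting forward 15 months from March 11, 2147:
month 3 + 15 = 18, which is month 6 of year 2148 → June 2148.
Day 11 is valid in June, giving June 11, 2148.
Counting back 11 months from June 11, 2148:
month 6 − 11 = -5, which is month 7 of year 2147 → July 2147.
Day 11 is valid in July, giving July 11, 2147.
Counting forward 170 days from July 11, 2147:
July has 31 days, so 31 − 11 = 20 days remain after July 11, 2147; 170 − 20 = 150 left.
August 2147 has 31 days: 150 − 31 = 119 left.
September 2147 has 30 days: 119 − 30 = 89 left.
October 2147 has 31 days: 89 − 31 = 58 left.
November 2147 has 30 days: 58 − 30 = 28 left.
28 days into December 2147 → December 28, 2147.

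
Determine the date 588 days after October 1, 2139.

May 11, 2141

Adding 588 days from October 1, 2139.
October has 31 days, so 31 − 1 = 30 days remain after October 1, 2139; 588 − 30 = 558 left.
November 2139 has 30 days: 558 − 30 = 528 left.
December 2139 has 31 days: 528 − 31 = 497 left.
January 2140 has 31 days: 497 − 31 = 466 left.
February 2140 has 29 days (2140 is a leap year): 466 − 29 = 437 left.
March 2140 has 31 days: 437 − 31 = 406 left.
April 2140 has 30 days: 406 − 30 = 376 left.
May 2140 has 31 days: 376 − 31 = 345 left.
June 2140 has 30 days: 345 − 30 = 315 left.
July 2140 has 31 days: 315 − 31 = 284 left.
August 2140 has 31 days: 284 − 31 = 253 left.
September 2140 has 30 days: 253 − 30 = 223 left.
October 2140 has 31 days: 223 − 31 = 192 left.
November 2140 has 30 days: 192 − 30 = 162 left.
December 2140 has 31 days: 162 − 31 = 131 left.
January 2141 has 31 days: 131 − 31 = 100 left.
February 2141 has 28 days (2141 is not a leap year): 100 − 28 = 72 left.
March 2141 has 31 days: 72 − 31 = 41 left.
April 2141 has 30 days: 41 − 30 = 11 left.
11 days into May 2141 → May 11, 2141.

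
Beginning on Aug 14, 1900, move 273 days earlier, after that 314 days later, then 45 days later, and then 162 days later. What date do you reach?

Subtracting 273 days from August 14, 1900:
Going back 14 days from August 14, 1900 reaches the end of the previous month; 273 − 14 = 259 left.
July 1900 has 31 days: 259 − 31 = 228 left.
June 1900 has 30 days: 228 − 30 = 198 left.
May 1900 has 31 days: 198 − 31 = 167 left.
April 1900 has 30 days: 167 − 30 = 137 left.
March 1900 has 31 days: 137 − 31 = 106 left.
February 1900 has 28 days (1900 is not a leap year (divisible by 100 but not 400)): 106 − 28 = 78 left.
January 1900 has 31 days: 78 − 31 = 47 left.
December 1899 has 31 days: 47 − 31 = 16 left.
November 1899 has 30 days; 30 − 16 = 14 → November 14, 1899.
Advancing 314 days from November 14, 1899:
November has 30 days, so 30 − 14 = 16 days remain after November 14, 1899; 314 − 16 = 298 left.
December 1899 has 31 days: 298 − 31 = 267 left.
January 1900 has 31 days: 267 − 31 = 236 left.
February 1900 has 28 days (1900 is not a leap year (divisible by 100 but not 400)): 236 − 28 = 208 left.
March 1900 has 31 days: 208 − 31 = 177 left.
April 1900 has 30 days: 177 − 30 = 147 left.
May 1900 has 31 days: 147 − 31 = 116 left.
June 1900 has 30 days: 116 − 30 = 86 left.
July 1900 has 31 days: 86 − 31 = 55 left.
August 1900 has 31 days: 55 − 31 = 24 left.
24 days into September 1900 → September 24, 1900.
Advancing 45 days from September 24, 1900:
September has 30 days, so 30 − 24 = 6 days remain after September 24, 1900; 45 − 6 = 39 left.
October 1900 has 31 days: 39 − 31 = 8 left.
8 days into November 1900 → November 8, 1900.
Counting forward 162 days from November 8, 1900:
November has 30 days, so 30 − 8 = 22 days remain after November 8, 1900; 162 − 22 = 140 left.
December 1900 has 31 days: 140 − 31 = 109 left.
January 1901 has 31 days: 109 − 31 = 78 left.
February 1901 has 28 days (1901 is not a leap year): 78 − 28 = 50 left.
March 1901 has 31 days: 50 − 31 = 19 left.
19 days into April 1901 → April 19, 1901.

April 19, 1901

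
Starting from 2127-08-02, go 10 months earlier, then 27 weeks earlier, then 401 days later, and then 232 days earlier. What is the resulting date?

September 12, 2126

Subtracting 10 months from August 2, 2127:
month 8 − 10 = -2, which is month 10 of year 2126 → October 2126.
Day 2 is valid in October, giving October 2, 2126.
Counting back 27 weeks (= 189 days) from October 2, 2126:
Going back 2 days from October 2, 2126 reaches the end of the previous month; 189 − 2 = 187 left.
September 2126 has 30 days: 187 − 30 = 157 left.
August 2126 has 31 days: 157 − 31 = 126 left.
July 2126 has 31 days: 126 − 31 = 95 left.
June 2126 has 30 days: 95 − 30 = 65 left.
May 2126 has 31 days: 65 − 31 = 34 left.
April 2126 has 30 days: 34 − 30 = 4 left.
March 2126 has 31 days; 31 − 4 = 27 → March 27, 2126.
Counting forward 401 days from March 27, 2126:
March has 31 days, so 31 − 27 = 4 days remain after March 27, 2126; 401 − 4 = 397 left.
April 2126 has 30 days: 397 − 30 = 367 left.
May 2126 has 31 days: 367 − 31 = 336 left.
June 2126 has 30 days: 336 − 30 = 306 left.
July 2126 has 31 days: 306 − 31 = 275 left.
August 2126 has 31 days: 275 − 31 = 244 left.
September 2126 has 30 days: 244 − 30 = 214 left.
October 2126 has 31 days: 214 − 31 = 183 left.
November 2126 has 30 days: 183 − 30 = 153 left.
December 2126 has 31 days: 153 − 31 = 122 left.
January 2127 has 31 days: 122 − 31 = 91 left.
February 2127 has 28 days (2127 is not a leap year): 91 − 28 = 63 left.
March 2127 has 31 days: 63 − 31 = 32 left.
April 2127 has 30 days: 32 − 30 = 2 left.
2 days into May 2127 → May 2, 2127.
Counting back 232 days from May 2, 2127:
Going back 2 days from May 2, 2127 reaches the end of the previous month; 232 − 2 = 230 left.
April 2127 has 30 days: 230 − 30 = 200 left.
March 2127 has 31 days: 200 − 31 = 169 left.
February 2127 has 28 days (2127 is not a leap year): 169 − 28 = 141 left.
January 2127 has 31 days: 141 − 31 = 110 left.
December 2126 has 31 days: 110 − 31 = 79 left.
November 2126 has 30 days: 79 − 30 = 49 left.
October 2126 has 31 days: 49 − 31 = 18 left.
September 2126 has 30 days; 30 − 18 = 12 → September 12, 2126.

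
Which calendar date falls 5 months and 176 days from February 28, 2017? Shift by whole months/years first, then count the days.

Counting forward 5 months and 176 days from February 28, 2017: first the month/year part, then the days.
month 2 + 5 = 7 → July 2017.
Day 28 is valid in July, giving July 28, 2017.
Now add 176 days from July 28, 2017.
July has 31 days, so 31 − 28 = 3 days remain after July 28, 2017; 176 − 3 = 173 left.
August 2017 has 31 days: 173 − 31 = 142 left.
September 2017 has 30 days: 142 − 30 = 112 left.
October 2017 has 31 days: 112 − 31 = 81 left.
November 2017 has 30 days: 81 − 30 = 51 left.
December 2017 has 31 days: 51 − 31 = 20 left.
20 days into January 2018 → January 20, 2018.

January 20, 2018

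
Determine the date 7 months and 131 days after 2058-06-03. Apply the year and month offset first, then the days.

May 14, 2059

Adding 7 months and 131 days from June 3, 2058: first the month/year part, then the days.
month 6 + 7 = 13, which is month 1 of year 2059 → January 2059.
Day 3 is valid in January, giving January 3, 2059.
Now add 131 days from January 3, 2059.
January has 31 days, so 31 − 3 = 28 days remain after January 3, 2059; 131 − 28 = 103 left.
February 2059 has 28 days (2059 is not a leap year): 103 − 28 = 75 left.
March 2059 has 31 days: 75 − 31 = 44 left.
April 2059 has 30 days: 44 − 30 = 14 left.
14 days into May 2059 → May 14, 2059.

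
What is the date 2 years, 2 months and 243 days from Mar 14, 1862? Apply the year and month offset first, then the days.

Counting forward 2 years, 2 months and 243 days from March 14, 1862: first the month/year part, then the days.
+2 years → 1864; month 3 + 2 = 5 → May 1864.
Day 14 is valid in May, giving May 14, 1864.
Now add 243 days from May 14, 1864.
May has 31 days, so 31 − 14 = 17 days remain after May 14, 1864; 243 − 17 = 226 left.
June 1864 has 30 days: 226 − 30 = 196 left.
July 1864 has 31 days: 196 − 31 = 165 left.
August 1864 has 31 days: 165 − 31 = 134 left.
September 1864 has 30 days: 134 − 30 = 104 left.
October 1864 has 31 days: 104 − 31 = 73 left.
November 1864 has 30 days: 73 − 30 = 43 left.
December 1864 has 31 days: 43 − 31 = 12 left.
12 days into January 1865 → January 12, 1865.

January 12, 1865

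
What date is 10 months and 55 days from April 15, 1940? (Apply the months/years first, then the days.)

April 11, 1941

Counting forward 10 months and 55 days from April 15, 1940: first the month/year part, then the days.
month 4 + 10 = 14, which is month 2 of year 1941 → February 1941.
Day 15 is valid in February, giving February 15, 1941.
Now add 55 days from February 15, 1941.
February has 28 days, so 28 − 15 = 13 days remain after February 15, 1941; 55 − 13 = 42 left.
March 1941 has 31 days: 42 − 31 = 11 left.
11 days into April 1941 → April 11, 1941.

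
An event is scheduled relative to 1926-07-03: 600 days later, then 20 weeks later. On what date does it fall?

July 12, 1928

Counting forward 600 days from July 3, 1926:
July has 31 days, so 31 − 3 = 28 days remain after July 3, 1926; 600 − 28 = 572 left.
August 1926 has 31 days: 572 − 31 = 541 left.
September 1926 has 30 days: 541 − 30 = 511 left.
October 1926 has 31 days: 511 − 31 = 480 left.
November 1926 has 30 days: 480 − 30 = 450 left.
December 1926 has 31 days: 450 − 31 = 419 left.
January 1927 has 31 days: 419 − 31 = 388 left.
February 1927 has 28 days (1927 is not a leap year): 388 − 28 = 360 left.
March 1927 has 31 days: 360 − 31 = 329 left.
April 1927 has 30 days: 329 − 30 = 299 left.
May 1927 has 31 days: 299 − 31 = 268 left.
June 1927 has 30 days: 268 − 30 = 238 left.
July 1927 has 31 days: 238 − 31 = 207 left.
August 1927 has 31 days: 207 − 31 = 176 left.
September 1927 has 30 days: 176 − 30 = 146 left.
October 1927 has 31 days: 146 − 31 = 115 left.
November 1927 has 30 days: 115 − 30 = 85 left.
December 1927 has 31 days: 85 − 31 = 54 left.
January 1928 has 31 days: 54 − 31 = 23 left.
23 days into February 1928 → February 23, 1928.
Counting forward 20 weeks (= 140 days) from February 23, 1928:
February has 29 days, so 29 − 23 = 6 days remain after February 23, 1928; 140 − 6 = 134 left.
March 1928 has 31 days: 134 − 31 = 103 left.
April 1928 has 30 days: 103 − 30 = 73 left.
May 1928 has 31 days: 73 − 31 = 42 left.
June 1928 has 30 days: 42 − 30 = 12 left.
12 days into July 1928 → July 12, 1928.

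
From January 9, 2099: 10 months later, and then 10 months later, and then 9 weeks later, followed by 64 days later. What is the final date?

January 14, 2101

Counting forward 10 months from January 9, 2099:
month 1 + 10 = 11 → November 2099.
Day 9 is valid in November, giving November 9, 2099.
Adding 10 months from November 9, 2099:
month 11 + 10 = 21, which is month 9 of year 2100 → September 2100.
Day 9 is valid in September, giving September 9, 2100.
Advancing 9 weeks (= 63 days) from September 9, 2100:
September has 30 days, so 30 − 9 = 21 days remain after September 9, 2100; 63 − 21 = 42 left.
October 2100 has 31 days: 42 − 31 = 11 left.
11 days into November 2100 → November 11, 2100.
Advancing 64 days from November 11, 2100:
November has 30 days, so 30 − 11 = 19 days remain after November 11, 2100; 64 − 19 = 45 left.
December 2100 has 31 days: 45 − 31 = 14 left.
14 days into January 2101 → January 14, 2101.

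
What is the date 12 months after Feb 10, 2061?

February 10, 2062

Adding 12 months from February 10, 2061.
month 2 + 12 = 14, which is month 2 of year 2062 → February 2062.
Day 10 is valid in February, giving February 10, 2062.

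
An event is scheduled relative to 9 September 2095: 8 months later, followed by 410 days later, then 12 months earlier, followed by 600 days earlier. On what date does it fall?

Advancing 8 months from September 9, 2095:
month 9 + 8 = 17, which is month 5 of year 2096 → May 2096.
Day 9 is valid in May, giving May 9, 2096.
Counting forward 410 days from May 9, 2096:
May has 31 days, so 31 − 9 = 22 days remain after May 9, 2096; 410 − 22 = 388 left.
June 2096 has 30 days: 388 − 30 = 358 left.
July 2096 has 31 days: 358 − 31 = 327 left.
August 2096 has 31 days: 327 − 31 = 296 left.
September 2096 has 30 days: 296 − 30 = 266 left.
October 2096 has 31 days: 266 − 31 = 235 left.
November 2096 has 30 days: 235 − 30 = 205 left.
December 2096 has 31 days: 205 − 31 = 174 left.
January 2097 has 31 days: 174 − 31 = 143 left.
February 2097 has 28 days (2097 is not a leap year): 143 − 28 = 115 left.
March 2097 has 31 days: 115 − 31 = 84 left.
April 2097 has 30 days: 84 − 30 = 54 left.
May 2097 has 31 days: 54 − 31 = 23 left.
23 days into June 2097 → June 23, 2097.
Going back 12 months from June 23, 2097:
month 6 − 12 = -6, which is month 6 of year 2096 → June 2096.
Day 23 is valid in June, giving June 23, 2096.
Going back 600 days from June 23, 2096:
Going back 23 days from June 23, 2096 reaches the end of the previous month; 600 − 23 = 577 left.
May 2096 has 31 days: 577 − 31 = 546 left.
April 2096 has 30 days: 546 − 30 = 516 left.
March 2096 has 31 days: 516 − 31 = 485 left.
February 2096 has 29 days (2096 is a leap year): 485 − 29 = 456 left.
January 2096 has 31 days: 456 − 31 = 425 left.
December 2095 has 31 days: 425 − 31 = 394 left.
November 2095 has 30 days: 394 − 30 = 364 left.
October 2095 has 31 days: 364 − 31 = 333 left.
September 2095 has 30 days: 333 − 30 = 303 left.
August 2095 has 31 days: 303 − 31 = 272 left.
July 2095 has 31 days: 272 − 31 = 241 left.
June 2095 has 30 days: 241 − 30 = 211 left.
May 2095 has 31 days: 211 − 31 = 180 left.
April 2095 has 30 days: 180 − 30 = 150 left.
March 2095 has 31 days: 150 − 31 = 119 left.
February 2095 has 28 days (2095 is not a leap year): 119 − 28 = 91 left.
January 2095 has 31 days: 91 − 31 = 60 left.
December 2094 has 31 days: 60 − 31 = 29 left.
November 2094 has 30 days; 30 − 29 = 1 → November 1, 2094.

November 1, 2094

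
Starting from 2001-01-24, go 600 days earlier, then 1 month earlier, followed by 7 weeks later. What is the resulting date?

June 22, 1999

Going back 600 days from January 24, 2001:
Going back 24 days from January 24, 2001 reaches the end of the previous month; 600 − 24 = 576 left.
December 2000 has 31 days: 576 − 31 = 545 left.
November 2000 has 30 days: 545 − 30 = 515 left.
October 2000 has 31 days: 515 − 31 = 484 left.
September 2000 has 30 days: 484 − 30 = 454 left.
August 2000 has 31 days: 454 − 31 = 423 left.
July 2000 has 31 days: 423 − 31 = 392 left.
June 2000 has 30 days: 392 − 30 = 362 left.
May 2000 has 31 days: 362 − 31 = 331 left.
April 2000 has 30 days: 331 − 30 = 301 left.
March 2000 has 31 days: 301 − 31 = 270 left.
February 2000 has 29 days (2000 is a leap year (divisible by 400)): 270 − 29 = 241 left.
January 2000 has 31 days: 241 − 31 = 210 left.
December 1999 has 31 days: 210 − 31 = 179 left.
November 1999 has 30 days: 179 − 30 = 149 left.
October 1999 has 31 days: 149 − 31 = 118 left.
September 1999 has 30 days: 118 − 30 = 88 left.
August 1999 has 31 days: 88 − 31 = 57 left.
July 1999 has 31 days: 57 − 31 = 26 left.
June 1999 has 30 days; 30 − 26 = 4 → June 4, 1999.
Counting back 1 month from June 4, 1999:
month 6 − 1 = 5 → May 1999.
Day 4 is valid in May, giving May 4, 1999.
Counting forward 7 weeks (= 49 days) from May 4, 1999:
May has 31 days, so 31 − 4 = 27 days remain after May 4, 1999; 49 − 27 = 22 left.
22 days into June 1999 → June 22, 1999.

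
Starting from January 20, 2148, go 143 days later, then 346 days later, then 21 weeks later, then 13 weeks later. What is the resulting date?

January 16, 2150

Counting forward 143 days from January 20, 2148:
January has 31 days, so 31 − 20 = 11 days remain after January 20, 2148; 143 − 11 = 132 left.
February 2148 has 29 days (2148 is a leap year): 132 − 29 = 103 left.
March 2148 has 31 days: 103 − 31 = 72 left.
April 2148 has 30 days: 72 − 30 = 42 left.
May 2148 has 31 days: 42 − 31 = 11 left.
11 days into June 2148 → June 11, 2148.
Advancing 346 days from June 11, 2148:
June has 30 days, so 30 − 11 = 19 days remain after June 11, 2148; 346 − 19 = 327 left.
July 2148 has 31 days: 327 − 31 = 296 left.
August 2148 has 31 days: 296 − 31 = 265 left.
September 2148 has 30 days: 265 − 30 = 235 left.
October 2148 has 31 days: 235 − 31 = 204 left.
November 2148 has 30 days: 204 − 30 = 174 left.
December 2148 has 31 days: 174 − 31 = 143 left.
January 2149 has 31 days: 143 − 31 = 112 left.
February 2149 has 28 days (2149 is not a leap year): 112 − 28 = 84 left.
March 2149 has 31 days: 84 − 31 = 53 left.
April 2149 has 30 days: 53 − 30 = 23 left.
23 days into May 2149 → May 23, 2149.
Adding 21 weeks (= 147 days) from May 23, 2149:
May has 31 days, so 31 − 23 = 8 days remain after May 23, 2149; 147 − 8 = 139 left.
June 2149 has 30 days: 139 − 30 = 109 left.
July 2149 has 31 days: 109 − 31 = 78 left.
August 2149 has 31 days: 78 − 31 = 47 left.
September 2149 has 30 days: 47 − 30 = 17 left.
17 days into October 2149 → October 17, 2149.
Advancing 13 weeks (= 91 days) from October 17, 2149:
October has 31 days, so 31 − 17 = 14 days remain after October 17, 2149; 91 − 14 = 77 left.
November 2149 has 30 days: 77 − 30 = 47 left.
December 2149 has 31 days: 47 − 31 = 16 left.
16 days into January 2150 → January 16, 2150.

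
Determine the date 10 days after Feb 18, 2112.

Advancing 10 days from February 18, 2112.
February has 29 days; 18 + 10 = 28, still in February.

February 28, 2112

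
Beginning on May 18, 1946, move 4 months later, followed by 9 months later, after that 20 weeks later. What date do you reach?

Advancing 4 months from May 18, 1946:
month 5 + 4 = 9 → September 1946.
Day 18 is valid in September, giving September 18, 1946.
Counting forward 9 months from September 18, 1946:
month 9 + 9 = 18, which is month 6 of year 1947 → June 1947.
Day 18 is valid in June, giving June 18, 1947.
Counting forward 20 weeks (= 140 days) from June 18, 1947:
June has 30 days, so 30 − 18 = 12 days remain after June 18, 1947; 140 − 12 = 128 left.
July 1947 has 31 days: 128 − 31 = 97 left.
August 1947 has 31 days: 97 − 31 = 66 left.
September 1947 has 30 days: 66 − 30 = 36 left.
October 1947 has 31 days: 36 − 31 = 5 left.
5 days into November 1947 → November 5, 1947.

November 5, 1947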